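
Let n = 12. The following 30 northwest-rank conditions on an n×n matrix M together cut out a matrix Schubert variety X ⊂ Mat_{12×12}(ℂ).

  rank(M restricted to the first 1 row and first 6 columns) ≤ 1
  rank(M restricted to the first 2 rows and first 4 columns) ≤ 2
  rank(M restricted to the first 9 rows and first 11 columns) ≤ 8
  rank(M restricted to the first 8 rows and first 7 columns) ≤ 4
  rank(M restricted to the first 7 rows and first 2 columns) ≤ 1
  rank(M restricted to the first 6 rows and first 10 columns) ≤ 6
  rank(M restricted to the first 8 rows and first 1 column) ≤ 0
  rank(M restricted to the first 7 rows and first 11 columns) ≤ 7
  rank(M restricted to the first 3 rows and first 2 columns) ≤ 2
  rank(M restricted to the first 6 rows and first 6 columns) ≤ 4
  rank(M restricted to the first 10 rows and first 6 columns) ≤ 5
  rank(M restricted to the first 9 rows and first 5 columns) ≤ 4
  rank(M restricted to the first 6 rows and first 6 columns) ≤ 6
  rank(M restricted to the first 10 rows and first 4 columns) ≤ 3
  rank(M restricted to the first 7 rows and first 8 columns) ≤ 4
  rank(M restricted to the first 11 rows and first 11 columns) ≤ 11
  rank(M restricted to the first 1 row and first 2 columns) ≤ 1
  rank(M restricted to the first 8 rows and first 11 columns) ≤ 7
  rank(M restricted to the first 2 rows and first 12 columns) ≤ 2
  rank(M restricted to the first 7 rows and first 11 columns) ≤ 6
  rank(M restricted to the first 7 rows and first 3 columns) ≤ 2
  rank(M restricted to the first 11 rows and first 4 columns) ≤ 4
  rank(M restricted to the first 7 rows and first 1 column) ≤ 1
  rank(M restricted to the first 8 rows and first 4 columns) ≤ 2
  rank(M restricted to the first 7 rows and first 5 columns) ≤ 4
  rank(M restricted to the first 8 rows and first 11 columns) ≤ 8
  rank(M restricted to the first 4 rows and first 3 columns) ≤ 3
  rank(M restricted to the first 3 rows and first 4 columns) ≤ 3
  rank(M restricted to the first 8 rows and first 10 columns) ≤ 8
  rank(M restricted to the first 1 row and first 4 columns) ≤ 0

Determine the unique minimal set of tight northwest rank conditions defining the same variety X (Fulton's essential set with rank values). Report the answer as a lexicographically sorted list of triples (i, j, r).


Rank table r_w(12×12) implied by the 30 constraints:

  row 1: 0 0 0 0 1 1 1 1 1 1 1 1
  row 2: 0 1 1 1 2 2 2 2 2 2 2 2
  row 3: 0 1 2 2 3 3 3 3 3 3 3 3
  row 4: 0 1 2 2 3 4 4 4 4 4 4 4
  row 5: 0 1 2 2 3 4 4 4 5 5 5 5
  row 6: 0 1 2 2 3 4 4 4 5 6 6 6
  row 7: 0 1 2 2 3 4 4 4 5 6 6 7
  row 8: 0 1 2 2 3 4 4 5 6 7 7 8
  row 9: 1 2 3 3 4 5 5 6 7 8 8 9
  row 10: 1 2 3 3 4 5 6 7 8 9 9 10
  row 11: 1 2 3 4 5 6 7 8 9 10 10 11
  row 12: 1 2 3 4 5 6 7 8 9 10 11 12

hence w(1..12) = (5, 2, 3, 6, 9, 10, 12, 8, 1, 7, 4, 11).

D(w) has 25 cells with 7 SE-corners; essential set:

[(1, 4, 0), (7, 8, 4), (7, 11, 6), (8, 1, 0), (8, 4, 2), (8, 7, 4), (10, 4, 3)]


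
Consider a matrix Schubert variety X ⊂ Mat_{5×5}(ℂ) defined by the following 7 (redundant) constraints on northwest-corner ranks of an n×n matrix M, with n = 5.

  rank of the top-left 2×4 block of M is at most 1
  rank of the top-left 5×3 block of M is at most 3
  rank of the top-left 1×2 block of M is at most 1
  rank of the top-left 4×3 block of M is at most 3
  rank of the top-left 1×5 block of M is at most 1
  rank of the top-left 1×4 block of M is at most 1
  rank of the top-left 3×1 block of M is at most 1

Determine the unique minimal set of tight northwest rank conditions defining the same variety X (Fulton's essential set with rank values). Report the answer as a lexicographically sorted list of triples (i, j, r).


Recovering R(i,j) via the rank-extension bound from the 7 conditions:

  i=1: 1, 1, 1, 1, 1
  i=2: 1, 1, 1, 1, 2
  i=3: 1, 2, 2, 2, 3
  i=4: 1, 2, 3, 3, 4
  i=5: 1, 2, 3, 4, 5

giving w = (1, 5, 2, 3, 4) via Δ²R.

1 SE-corner of the 3-cell Rothe diagram gives Ess(w):

[(2, 4, 1)]


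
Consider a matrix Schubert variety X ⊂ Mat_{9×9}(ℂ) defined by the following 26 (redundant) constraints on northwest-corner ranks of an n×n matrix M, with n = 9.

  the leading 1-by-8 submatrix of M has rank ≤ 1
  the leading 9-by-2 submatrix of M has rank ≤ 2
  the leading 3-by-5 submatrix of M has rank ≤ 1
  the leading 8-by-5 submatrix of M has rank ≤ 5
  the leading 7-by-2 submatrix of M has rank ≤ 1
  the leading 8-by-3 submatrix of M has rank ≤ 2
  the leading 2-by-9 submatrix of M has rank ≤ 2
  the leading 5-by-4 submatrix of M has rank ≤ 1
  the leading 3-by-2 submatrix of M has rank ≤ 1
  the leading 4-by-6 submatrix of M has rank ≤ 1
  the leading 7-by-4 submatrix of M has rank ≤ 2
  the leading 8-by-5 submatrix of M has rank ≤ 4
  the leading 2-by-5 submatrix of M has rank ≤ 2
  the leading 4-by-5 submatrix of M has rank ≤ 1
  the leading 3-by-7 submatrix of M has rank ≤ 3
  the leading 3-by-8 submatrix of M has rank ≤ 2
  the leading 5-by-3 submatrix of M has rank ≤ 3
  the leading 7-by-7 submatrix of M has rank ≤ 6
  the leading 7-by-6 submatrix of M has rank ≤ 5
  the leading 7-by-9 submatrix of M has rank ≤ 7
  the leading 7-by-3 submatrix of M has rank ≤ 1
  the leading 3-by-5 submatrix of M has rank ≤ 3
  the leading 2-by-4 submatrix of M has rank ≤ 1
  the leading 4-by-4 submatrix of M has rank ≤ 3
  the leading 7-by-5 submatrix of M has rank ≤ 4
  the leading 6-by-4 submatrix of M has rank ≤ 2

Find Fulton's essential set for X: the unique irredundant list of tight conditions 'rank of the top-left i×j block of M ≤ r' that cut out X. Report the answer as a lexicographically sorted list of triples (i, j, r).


Rank table r_w(9×9) implied by the 26 constraints:

  row 1: 1, 1, 1, 1, 1, 1, 1, 1, 1
  row 2: 1, 1, 1, 1, 1, 1, 2, 2, 2
  row 3: 1, 1, 1, 1, 1, 1, 2, 2, 3
  row 4: 1, 1, 1, 1, 1, 1, 2, 3, 4
  row 5: 1, 1, 1, 1, 2, 2, 3, 4, 5
  row 6: 1, 1, 1, 2, 3, 3, 4, 5, 6
  row 7: 1, 1, 1, 2, 3, 4, 5, 6, 7
  row 8: 1, 2, 2, 3, 4, 5, 6, 7, 8
  row 9: 1, 2, 3, 4, 5, 6, 7, 8, 9

hence w(1..9) = (1, 7, 9, 8, 5, 4, 6, 2, 3).

ℓ(w)=23; the 4 essential cells (i,j,r):

[(3, 8, 2), (4, 6, 1), (5, 4, 1), (7, 3, 1)]


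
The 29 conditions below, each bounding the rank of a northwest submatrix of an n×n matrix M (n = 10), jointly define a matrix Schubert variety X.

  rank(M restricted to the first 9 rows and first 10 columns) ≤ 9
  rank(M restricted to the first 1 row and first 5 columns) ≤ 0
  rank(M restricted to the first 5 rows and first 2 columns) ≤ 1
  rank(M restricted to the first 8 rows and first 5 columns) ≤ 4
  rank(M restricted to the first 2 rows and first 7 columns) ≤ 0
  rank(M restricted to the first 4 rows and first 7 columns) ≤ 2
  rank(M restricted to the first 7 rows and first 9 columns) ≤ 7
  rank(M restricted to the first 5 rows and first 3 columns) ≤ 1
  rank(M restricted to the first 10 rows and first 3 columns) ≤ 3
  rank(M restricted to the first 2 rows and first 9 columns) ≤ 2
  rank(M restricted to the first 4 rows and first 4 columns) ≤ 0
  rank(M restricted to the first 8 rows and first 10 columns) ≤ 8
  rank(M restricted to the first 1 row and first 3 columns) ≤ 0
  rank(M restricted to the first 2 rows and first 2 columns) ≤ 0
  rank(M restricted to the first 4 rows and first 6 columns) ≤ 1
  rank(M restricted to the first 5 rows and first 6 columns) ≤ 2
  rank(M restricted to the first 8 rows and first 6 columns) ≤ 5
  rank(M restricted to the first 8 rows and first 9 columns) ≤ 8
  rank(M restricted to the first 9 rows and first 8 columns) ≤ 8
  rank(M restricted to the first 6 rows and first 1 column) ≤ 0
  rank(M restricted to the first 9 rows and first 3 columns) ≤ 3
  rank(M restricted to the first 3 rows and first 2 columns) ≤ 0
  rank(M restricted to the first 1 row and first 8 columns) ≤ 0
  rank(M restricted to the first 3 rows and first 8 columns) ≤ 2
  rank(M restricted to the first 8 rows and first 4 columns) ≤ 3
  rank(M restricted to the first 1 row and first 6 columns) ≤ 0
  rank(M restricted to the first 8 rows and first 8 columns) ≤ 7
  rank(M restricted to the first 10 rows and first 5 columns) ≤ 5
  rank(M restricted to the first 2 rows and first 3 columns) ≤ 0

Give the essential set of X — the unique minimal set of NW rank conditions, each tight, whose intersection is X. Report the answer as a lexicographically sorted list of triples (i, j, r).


Recovering R(i,j) via the rank-extension bound from the 29 conditions:

  i=1: 0, 0, 0, 0, 0, 0, 0, 0, 1, 1
  i=2: 0, 0, 0, 0, 0, 0, 0, 1, 2, 2
  i=3: 0, 0, 0, 0, 1, 1, 1, 2, 3, 3
  i=4: 0, 0, 0, 0, 1, 1, 2, 3, 4, 4
  i=5: 0, 1, 1, 1, 2, 2, 3, 4, 5, 5
  i=6: 0, 1, 2, 2, 3, 3, 4, 5, 6, 6
  i=7: 1, 2, 3, 3, 4, 4, 5, 6, 7, 7
  i=8: 1, 2, 3, 3, 4, 5, 6, 7, 8, 8
  i=9: 1, 2, 3, 4, 5, 6, 7, 8, 9, 9
  i=10: 1, 2, 3, 4, 5, 6, 7, 8, 9, 10

the unique w with this rank table is (9, 8, 5, 7, 2, 3, 1, 6, 4, 10).

6 SE-corners of the 27-cell Rothe diagram give Ess(w):

[(1, 8, 0), (2, 7, 0), (4, 4, 0), (4, 6, 1), (6, 1, 0), (8, 4, 3)]


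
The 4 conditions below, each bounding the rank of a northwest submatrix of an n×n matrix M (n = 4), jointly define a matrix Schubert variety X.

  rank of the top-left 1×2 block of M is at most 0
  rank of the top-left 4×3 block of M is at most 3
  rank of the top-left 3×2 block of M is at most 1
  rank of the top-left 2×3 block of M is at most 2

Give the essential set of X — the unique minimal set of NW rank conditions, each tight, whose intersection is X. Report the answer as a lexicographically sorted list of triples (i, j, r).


The tightest implied rank at each (i,j), from the 4 conditions:

  R[1]: 0, 0, 1, 1
  R[2]: 1, 1, 2, 2
  R[3]: 1, 1, 2, 3
  R[4]: 1, 2, 3, 4

hence w(1..4) = (3, 1, 4, 2).

Fulton essential set (2 of the 3 Rothe cells):

[(1, 2, 0), (3, 2, 1)]


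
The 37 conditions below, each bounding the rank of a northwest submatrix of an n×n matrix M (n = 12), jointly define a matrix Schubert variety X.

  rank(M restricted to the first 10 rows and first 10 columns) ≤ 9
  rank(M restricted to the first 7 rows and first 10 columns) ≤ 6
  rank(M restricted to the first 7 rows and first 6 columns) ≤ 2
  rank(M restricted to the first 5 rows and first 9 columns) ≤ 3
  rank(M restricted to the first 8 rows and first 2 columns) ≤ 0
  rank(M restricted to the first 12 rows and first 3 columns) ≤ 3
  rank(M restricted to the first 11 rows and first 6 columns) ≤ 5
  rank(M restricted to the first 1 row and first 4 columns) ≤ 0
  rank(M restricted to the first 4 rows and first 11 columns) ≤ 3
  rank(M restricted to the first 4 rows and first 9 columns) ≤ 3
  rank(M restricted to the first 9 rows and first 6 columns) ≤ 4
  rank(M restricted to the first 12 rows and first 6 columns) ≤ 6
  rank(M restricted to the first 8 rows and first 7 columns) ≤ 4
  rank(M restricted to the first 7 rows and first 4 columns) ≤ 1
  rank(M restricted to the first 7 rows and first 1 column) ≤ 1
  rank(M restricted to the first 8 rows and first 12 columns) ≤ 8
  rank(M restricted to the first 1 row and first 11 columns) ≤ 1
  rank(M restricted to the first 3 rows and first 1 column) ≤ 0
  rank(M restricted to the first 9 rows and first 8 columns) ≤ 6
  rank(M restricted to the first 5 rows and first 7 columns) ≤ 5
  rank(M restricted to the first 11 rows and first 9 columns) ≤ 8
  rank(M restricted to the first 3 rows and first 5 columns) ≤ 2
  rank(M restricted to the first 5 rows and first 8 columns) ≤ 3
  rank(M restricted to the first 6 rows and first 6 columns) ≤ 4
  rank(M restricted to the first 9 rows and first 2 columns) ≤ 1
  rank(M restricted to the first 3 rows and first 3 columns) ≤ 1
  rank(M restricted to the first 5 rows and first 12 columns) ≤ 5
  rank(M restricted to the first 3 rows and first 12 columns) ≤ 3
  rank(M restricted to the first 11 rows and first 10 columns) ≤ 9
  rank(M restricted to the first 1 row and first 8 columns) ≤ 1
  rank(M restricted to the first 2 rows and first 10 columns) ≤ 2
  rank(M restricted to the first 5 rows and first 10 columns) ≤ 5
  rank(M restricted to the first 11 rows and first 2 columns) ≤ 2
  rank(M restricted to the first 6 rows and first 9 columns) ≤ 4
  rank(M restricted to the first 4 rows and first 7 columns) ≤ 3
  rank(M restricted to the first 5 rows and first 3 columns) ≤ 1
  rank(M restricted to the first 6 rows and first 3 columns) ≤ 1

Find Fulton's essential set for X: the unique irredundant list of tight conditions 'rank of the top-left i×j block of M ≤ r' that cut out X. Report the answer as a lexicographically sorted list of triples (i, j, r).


Propagating the 37 rank bounds to every northwest block:

  0  0  0  0  1  1  1  1  1  1  1  1
  0  0  1  1  2  2  2  2  2  2  2  2
  0  0  1  1  2  2  3  3  3  3  3  3
  0  0  1  1  2  2  3  3  3  3  3  4
  0  0  1  1  2  2  3  3  3  4  4  5
  0  0  1  1  2  2  3  4  4  5  5  6
  0  0  1  1  2  2  3  4  5  6  6  7
  0  0  1  2  3  3  4  5  6  7  7  8
  1  1  2  3  4  4  5  6  7  8  8  9
  1  2  3  4  5  5  6  7  8  9  9  10
  1  2  3  4  5  5  6  7  8  9  10  11
  1  2  3  4  5  6  7  8  9  10  11  12

the unique w with this rank table is (5, 3, 7, 12, 10, 8, 9, 4, 1, 2, 11, 6).

ℓ(w)=35; the 7 essential cells (i,j,r):

[(1, 4, 0), (4, 11, 3), (5, 9, 3), (7, 4, 1), (7, 6, 2), (8, 2, 0), (11, 6, 5)]


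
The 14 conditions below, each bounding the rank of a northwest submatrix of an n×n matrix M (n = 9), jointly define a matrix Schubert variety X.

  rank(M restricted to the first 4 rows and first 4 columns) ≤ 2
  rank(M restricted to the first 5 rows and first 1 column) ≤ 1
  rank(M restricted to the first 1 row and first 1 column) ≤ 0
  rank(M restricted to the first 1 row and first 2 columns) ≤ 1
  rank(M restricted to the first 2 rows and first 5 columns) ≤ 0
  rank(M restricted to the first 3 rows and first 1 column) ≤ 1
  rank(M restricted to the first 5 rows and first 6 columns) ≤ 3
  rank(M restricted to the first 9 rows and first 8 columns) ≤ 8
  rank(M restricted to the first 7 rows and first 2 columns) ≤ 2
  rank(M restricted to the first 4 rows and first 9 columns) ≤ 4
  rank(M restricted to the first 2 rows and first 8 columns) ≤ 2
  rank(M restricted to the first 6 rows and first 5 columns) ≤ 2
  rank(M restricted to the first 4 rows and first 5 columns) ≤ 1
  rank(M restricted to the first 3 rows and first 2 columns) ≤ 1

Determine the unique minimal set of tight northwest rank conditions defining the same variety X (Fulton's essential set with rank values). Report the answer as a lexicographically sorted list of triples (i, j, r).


Reconstructing r_w from the 14 given conditions:

  i=1: 0 0 0 0 0 1 1 1 1
  i=2: 0 0 0 0 0 1 2 2 2
  i=3: 1 1 1 1 1 2 3 3 3
  i=4: 1 1 1 1 1 2 3 4 4
  i=5: 1 2 2 2 2 3 4 5 5
  i=6: 1 2 2 2 2 3 4 5 6
  i=7: 1 2 3 3 3 4 5 6 7
  i=8: 1 2 3 4 4 5 6 7 8
  i=9: 1 2 3 4 5 6 7 8 9

giving w = (6, 7, 1, 8, 2, 9, 3, 4, 5) via Δ²R.

Fulton essential set (3 of the 17 Rothe cells):

[(2, 5, 0), (4, 5, 1), (6, 5, 2)]


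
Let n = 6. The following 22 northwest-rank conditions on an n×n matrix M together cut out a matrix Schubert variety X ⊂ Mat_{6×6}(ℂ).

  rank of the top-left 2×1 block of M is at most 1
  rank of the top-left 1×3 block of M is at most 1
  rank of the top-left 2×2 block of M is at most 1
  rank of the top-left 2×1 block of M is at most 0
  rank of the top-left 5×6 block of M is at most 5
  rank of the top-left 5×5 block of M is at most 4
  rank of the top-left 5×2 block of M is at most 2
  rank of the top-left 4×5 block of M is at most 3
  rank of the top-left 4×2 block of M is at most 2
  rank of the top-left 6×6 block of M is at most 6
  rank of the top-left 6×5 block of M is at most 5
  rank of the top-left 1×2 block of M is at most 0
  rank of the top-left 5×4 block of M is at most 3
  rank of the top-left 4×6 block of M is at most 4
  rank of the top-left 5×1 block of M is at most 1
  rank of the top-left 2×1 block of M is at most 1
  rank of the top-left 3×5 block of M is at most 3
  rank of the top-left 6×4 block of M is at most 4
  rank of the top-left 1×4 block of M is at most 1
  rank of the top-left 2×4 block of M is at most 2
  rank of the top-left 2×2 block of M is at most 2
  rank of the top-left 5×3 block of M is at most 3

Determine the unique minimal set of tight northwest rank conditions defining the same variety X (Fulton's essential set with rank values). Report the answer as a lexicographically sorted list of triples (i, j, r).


Recovering R(i,j) via the rank-extension bound from the 22 conditions:

  R[1]: 0  0  1  1  1  1
  R[2]: 0  1  2  2  2  2
  R[3]: 1  2  3  3  3  3
  R[4]: 1  2  3  3  3  4
  R[5]: 1  2  3  3  4  5
  R[6]: 1  2  3  4  5  6

hence w(1..6) = (3, 2, 1, 6, 5, 4).

Rothe diagram D(w) (6 cells), 4 SE-corners (essential conditions):

[(1, 2, 0), (2, 1, 0), (4, 5, 3), (5, 4, 3)]


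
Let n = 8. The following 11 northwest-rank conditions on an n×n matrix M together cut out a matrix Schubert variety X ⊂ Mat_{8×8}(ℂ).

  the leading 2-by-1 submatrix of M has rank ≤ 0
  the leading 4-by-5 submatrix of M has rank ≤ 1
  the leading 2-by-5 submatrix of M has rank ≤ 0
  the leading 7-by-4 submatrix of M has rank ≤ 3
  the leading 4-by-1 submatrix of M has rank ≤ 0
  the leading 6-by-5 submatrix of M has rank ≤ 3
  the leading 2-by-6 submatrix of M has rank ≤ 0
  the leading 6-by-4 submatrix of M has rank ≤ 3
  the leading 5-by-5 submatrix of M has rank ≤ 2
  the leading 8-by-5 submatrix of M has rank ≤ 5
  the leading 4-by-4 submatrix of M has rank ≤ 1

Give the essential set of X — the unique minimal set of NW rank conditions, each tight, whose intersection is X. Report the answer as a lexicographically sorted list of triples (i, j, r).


Reconstructing r_w from the 11 given conditions:

  row 1: 0 0 0 0 0 0 1 1
  row 2: 0 0 0 0 0 0 1 2
  row 3: 0 1 1 1 1 1 2 3
  row 4: 0 1 1 1 1 2 3 4
  row 5: 1 2 2 2 2 3 4 5
  row 6: 1 2 3 3 3 4 5 6
  row 7: 1 2 3 3 4 5 6 7
  row 8: 1 2 3 4 5 6 7 8

reading off 1-entries of Δ²R: w = (7, 8, 2, 6, 1, 3, 5, 4).

Rothe diagram D(w) (18 cells), 4 SE-corners (essential conditions):

[(2, 6, 0), (4, 1, 0), (4, 5, 1), (7, 4, 3)]


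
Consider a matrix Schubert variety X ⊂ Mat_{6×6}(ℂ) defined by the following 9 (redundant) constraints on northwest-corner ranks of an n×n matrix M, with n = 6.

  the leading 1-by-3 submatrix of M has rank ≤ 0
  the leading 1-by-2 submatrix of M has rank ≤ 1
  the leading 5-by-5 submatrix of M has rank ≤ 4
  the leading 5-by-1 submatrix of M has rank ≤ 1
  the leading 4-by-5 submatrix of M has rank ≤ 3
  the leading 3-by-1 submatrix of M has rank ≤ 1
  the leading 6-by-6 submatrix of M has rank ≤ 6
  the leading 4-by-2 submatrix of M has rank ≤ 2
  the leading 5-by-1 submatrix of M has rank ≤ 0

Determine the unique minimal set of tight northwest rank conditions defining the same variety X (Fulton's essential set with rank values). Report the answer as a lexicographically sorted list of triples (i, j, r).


Reconstructing r_w from the 9 given conditions:

  i=1: 0, 0, 0, 1, 1, 1
  i=2: 0, 1, 1, 2, 2, 2
  i=3: 0, 1, 2, 3, 3, 3
  i=4: 0, 1, 2, 3, 3, 4
  i=5: 0, 1, 2, 3, 4, 5
  i=6: 1, 2, 3, 4, 5, 6

second differences of R give the permutation w = (4, 2, 3, 6, 5, 1).

3 SE-corners of the 8-cell Rothe diagram give Ess(w):

[(1, 3, 0), (4, 5, 3), (5, 1, 0)]


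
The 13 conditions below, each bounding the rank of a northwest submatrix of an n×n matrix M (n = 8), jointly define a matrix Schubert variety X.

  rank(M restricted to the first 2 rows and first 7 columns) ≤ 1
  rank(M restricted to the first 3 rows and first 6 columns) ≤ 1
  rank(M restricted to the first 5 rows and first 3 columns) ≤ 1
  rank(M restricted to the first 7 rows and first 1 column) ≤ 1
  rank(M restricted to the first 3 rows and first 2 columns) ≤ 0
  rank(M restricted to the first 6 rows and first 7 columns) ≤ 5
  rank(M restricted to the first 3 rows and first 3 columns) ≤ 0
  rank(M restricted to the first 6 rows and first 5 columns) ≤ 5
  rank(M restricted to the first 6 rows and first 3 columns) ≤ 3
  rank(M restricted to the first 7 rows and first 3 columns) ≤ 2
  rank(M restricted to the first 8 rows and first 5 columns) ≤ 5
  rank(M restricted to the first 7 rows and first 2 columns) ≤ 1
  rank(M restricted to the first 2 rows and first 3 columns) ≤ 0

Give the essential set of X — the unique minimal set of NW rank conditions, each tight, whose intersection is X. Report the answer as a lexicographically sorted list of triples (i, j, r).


Propagating the 13 rank bounds to every northwest block:

  row 1: 0 0 0 1 1 1 1 1
  row 2: 0 0 0 1 1 1 1 2
  row 3: 0 0 0 1 1 1 2 3
  row 4: 1 1 1 2 2 2 3 4
  row 5: 1 1 1 2 3 3 4 5
  row 6: 1 1 2 3 4 4 5 6
  row 7: 1 1 2 3 4 5 6 7
  row 8: 1 2 3 4 5 6 7 8

so w = (4, 8, 7, 1, 5, 3, 6, 2).

Rothe diagram D(w) (18 cells), 5 SE-corners (essential conditions):

[(2, 7, 1), (3, 3, 0), (3, 6, 1), (5, 3, 1), (7, 2, 1)]


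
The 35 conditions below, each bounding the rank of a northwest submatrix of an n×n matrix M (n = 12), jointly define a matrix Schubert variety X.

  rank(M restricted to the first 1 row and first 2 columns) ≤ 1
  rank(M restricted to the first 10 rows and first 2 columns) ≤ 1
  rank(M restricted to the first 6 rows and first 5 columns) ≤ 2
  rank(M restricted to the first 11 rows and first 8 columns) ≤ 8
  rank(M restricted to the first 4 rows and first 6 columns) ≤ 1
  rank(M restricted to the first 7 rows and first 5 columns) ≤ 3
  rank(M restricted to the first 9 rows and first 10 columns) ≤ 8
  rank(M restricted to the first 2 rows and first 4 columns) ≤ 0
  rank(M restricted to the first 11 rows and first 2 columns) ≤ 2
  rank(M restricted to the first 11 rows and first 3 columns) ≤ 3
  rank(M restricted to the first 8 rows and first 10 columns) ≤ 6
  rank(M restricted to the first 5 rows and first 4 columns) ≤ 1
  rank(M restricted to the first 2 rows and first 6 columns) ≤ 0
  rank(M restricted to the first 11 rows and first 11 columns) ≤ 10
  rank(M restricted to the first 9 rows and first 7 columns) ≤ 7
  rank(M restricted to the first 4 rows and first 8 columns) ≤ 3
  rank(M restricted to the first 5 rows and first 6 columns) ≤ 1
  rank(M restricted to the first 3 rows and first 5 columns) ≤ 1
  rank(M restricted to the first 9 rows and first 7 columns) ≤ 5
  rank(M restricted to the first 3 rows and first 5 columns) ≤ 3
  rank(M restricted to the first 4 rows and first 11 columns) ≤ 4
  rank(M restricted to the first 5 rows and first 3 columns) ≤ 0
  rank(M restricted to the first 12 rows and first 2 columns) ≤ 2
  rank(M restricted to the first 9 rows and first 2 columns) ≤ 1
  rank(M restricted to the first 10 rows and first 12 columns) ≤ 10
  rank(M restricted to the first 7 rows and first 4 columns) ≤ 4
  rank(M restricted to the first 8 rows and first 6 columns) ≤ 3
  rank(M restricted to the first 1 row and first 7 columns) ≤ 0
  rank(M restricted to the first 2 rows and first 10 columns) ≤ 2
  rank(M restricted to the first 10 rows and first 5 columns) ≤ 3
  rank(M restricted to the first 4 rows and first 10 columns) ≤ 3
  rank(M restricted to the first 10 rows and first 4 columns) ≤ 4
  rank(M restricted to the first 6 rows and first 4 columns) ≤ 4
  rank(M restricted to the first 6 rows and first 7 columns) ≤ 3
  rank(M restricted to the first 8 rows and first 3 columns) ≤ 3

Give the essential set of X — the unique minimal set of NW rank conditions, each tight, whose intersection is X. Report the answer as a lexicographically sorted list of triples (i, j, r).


Rank table r_w(12×12) implied by the 35 constraints:

  0 0 0 0 0 0 0 1 1 1 1 1
  0 0 0 0 0 0 1 2 2 2 2 2
  0 0 0 1 1 1 2 3 3 3 3 3
  0 0 0 1 1 1 2 3 3 3 4 4
  0 0 0 1 1 1 2 3 4 4 5 5
  1 1 1 2 2 2 3 4 5 5 6 6
  1 1 2 3 3 3 4 5 6 6 7 7
  1 1 2 3 3 3 4 5 6 6 7 8
  1 1 2 3 3 4 5 6 7 7 8 9
  1 1 2 3 3 4 5 6 7 8 9 10
  1 2 3 4 4 5 6 7 8 9 10 11
  1 2 3 4 5 6 7 8 9 10 11 12

hence w(1..12) = (8, 7, 4, 11, 9, 1, 3, 12, 6, 10, 2, 5).

Fulton essential set (9 of the 37 Rothe cells):

[(1, 7, 0), (2, 6, 0), (4, 10, 3), (5, 3, 0), (5, 6, 1), (8, 6, 3), (8, 10, 6), (10, 2, 1), (10, 5, 3)]


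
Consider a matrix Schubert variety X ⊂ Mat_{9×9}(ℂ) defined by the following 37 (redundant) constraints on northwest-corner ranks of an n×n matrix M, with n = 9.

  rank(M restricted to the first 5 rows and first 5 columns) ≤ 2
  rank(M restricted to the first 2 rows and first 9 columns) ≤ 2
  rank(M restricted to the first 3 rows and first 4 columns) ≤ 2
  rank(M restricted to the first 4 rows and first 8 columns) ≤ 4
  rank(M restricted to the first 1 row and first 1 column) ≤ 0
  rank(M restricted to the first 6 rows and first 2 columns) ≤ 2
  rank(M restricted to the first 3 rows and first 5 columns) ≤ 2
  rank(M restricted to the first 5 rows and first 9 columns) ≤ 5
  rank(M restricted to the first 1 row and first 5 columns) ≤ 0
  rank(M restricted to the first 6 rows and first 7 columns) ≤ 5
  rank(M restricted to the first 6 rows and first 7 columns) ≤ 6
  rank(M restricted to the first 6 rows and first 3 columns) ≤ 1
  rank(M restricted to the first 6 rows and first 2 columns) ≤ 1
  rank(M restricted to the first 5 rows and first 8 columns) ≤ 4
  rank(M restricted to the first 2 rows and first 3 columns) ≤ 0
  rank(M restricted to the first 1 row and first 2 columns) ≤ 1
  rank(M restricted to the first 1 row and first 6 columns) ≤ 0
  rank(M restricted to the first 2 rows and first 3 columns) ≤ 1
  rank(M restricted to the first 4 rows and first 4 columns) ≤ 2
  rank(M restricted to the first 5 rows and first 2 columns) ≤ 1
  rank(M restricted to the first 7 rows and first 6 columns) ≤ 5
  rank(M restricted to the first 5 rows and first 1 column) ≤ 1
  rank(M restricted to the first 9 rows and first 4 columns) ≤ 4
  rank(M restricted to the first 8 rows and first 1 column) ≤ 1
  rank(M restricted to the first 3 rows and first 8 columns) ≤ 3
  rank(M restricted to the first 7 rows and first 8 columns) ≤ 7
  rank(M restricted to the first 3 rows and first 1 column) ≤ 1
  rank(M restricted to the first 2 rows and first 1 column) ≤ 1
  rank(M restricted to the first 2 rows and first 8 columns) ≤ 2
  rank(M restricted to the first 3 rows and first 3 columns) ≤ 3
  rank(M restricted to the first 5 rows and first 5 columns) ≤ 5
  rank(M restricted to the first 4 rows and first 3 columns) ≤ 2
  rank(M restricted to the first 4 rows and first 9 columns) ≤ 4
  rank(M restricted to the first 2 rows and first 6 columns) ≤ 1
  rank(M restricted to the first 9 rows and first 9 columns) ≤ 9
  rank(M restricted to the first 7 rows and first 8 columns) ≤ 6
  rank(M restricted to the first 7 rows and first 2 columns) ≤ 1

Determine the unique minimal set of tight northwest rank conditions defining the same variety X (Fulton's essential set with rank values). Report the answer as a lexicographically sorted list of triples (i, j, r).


Rank table r_w(9×9) implied by the 37 constraints:

  0  0  0  0  0  0  1  1  1
  0  0  0  1  1  1  2  2  2
  1  1  1  2  2  2  3  3  3
  1  1  1  2  2  3  4  4  4
  1  1  1  2  2  3  4  4  5
  1  1  1  2  3  4  5  5  6
  1  1  2  3  4  5  6  6  7
  1  2  3  4  5  6  7  7  8
  1  2  3  4  5  6  7  8  9

so w = (7, 4, 1, 6, 9, 5, 3, 2, 8).

ℓ(w)=19; the 6 essential cells (i,j,r):

[(1, 6, 0), (2, 3, 0), (5, 5, 2), (5, 8, 4), (6, 3, 1), (7, 2, 1)]


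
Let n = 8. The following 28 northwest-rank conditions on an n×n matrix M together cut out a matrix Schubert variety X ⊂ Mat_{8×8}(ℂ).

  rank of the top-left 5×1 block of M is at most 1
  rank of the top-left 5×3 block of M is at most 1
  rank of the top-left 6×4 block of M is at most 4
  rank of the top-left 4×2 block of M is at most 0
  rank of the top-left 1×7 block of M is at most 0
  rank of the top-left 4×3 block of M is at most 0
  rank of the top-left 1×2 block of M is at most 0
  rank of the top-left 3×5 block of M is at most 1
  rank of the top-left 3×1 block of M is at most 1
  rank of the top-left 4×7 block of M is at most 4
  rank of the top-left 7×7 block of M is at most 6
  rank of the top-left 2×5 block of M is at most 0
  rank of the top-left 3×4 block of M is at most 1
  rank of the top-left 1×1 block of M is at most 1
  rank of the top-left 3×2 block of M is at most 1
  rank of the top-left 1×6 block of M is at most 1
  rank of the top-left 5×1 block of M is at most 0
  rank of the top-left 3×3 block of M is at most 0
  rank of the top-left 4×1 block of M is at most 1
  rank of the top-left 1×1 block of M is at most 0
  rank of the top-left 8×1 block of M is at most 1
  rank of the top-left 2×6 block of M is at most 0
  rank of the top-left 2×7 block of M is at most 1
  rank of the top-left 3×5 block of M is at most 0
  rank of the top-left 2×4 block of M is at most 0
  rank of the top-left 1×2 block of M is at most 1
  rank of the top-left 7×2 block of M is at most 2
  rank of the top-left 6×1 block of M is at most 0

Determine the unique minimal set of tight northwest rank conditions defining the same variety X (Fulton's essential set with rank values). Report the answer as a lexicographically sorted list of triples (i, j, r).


The tightest implied rank at each (i,j), from the 28 conditions:

  row 1: 0, 0, 0, 0, 0, 0, 0, 1
  row 2: 0, 0, 0, 0, 0, 0, 1, 2
  row 3: 0, 0, 0, 0, 0, 1, 2, 3
  row 4: 0, 0, 0, 1, 1, 2, 3, 4
  row 5: 0, 1, 1, 2, 2, 3, 4, 5
  row 6: 0, 1, 2, 3, 3, 4, 5, 6
  row 7: 1, 2, 3, 4, 4, 5, 6, 7
  row 8: 1, 2, 3, 4, 5, 6, 7, 8

hence w(1..8) = (8, 7, 6, 4, 2, 3, 1, 5).

Rothe diagram D(w) (23 cells), 5 SE-corners (essential conditions):

[(1, 7, 0), (2, 6, 0), (3, 5, 0), (4, 3, 0), (6, 1, 0)]


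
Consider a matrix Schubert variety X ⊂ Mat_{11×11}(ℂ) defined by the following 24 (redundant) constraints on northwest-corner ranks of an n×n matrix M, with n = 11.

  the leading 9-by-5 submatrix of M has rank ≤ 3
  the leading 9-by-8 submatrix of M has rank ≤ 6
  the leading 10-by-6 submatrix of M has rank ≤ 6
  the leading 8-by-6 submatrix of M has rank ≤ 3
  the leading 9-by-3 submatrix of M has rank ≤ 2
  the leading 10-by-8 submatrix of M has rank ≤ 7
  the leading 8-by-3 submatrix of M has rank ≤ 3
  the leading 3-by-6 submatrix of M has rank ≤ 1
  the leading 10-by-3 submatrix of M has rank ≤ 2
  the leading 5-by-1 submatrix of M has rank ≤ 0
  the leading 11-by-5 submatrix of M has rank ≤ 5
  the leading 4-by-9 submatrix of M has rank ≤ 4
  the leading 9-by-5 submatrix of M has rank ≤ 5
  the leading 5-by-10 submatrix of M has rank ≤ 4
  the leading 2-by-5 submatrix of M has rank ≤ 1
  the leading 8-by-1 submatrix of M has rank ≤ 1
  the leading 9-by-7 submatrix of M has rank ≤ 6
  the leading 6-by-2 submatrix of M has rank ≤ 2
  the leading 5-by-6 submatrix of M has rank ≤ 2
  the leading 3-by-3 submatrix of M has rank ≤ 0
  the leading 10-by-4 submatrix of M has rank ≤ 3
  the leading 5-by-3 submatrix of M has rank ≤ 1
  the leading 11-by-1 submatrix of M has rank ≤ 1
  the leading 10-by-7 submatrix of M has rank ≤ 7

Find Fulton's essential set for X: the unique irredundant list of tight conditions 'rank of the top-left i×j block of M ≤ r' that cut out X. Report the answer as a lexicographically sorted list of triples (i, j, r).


Recovering R(i,j) via the rank-extension bound from the 24 conditions:

  i=1: 0 0 0 1 1 1 1 1 1 1 1
  i=2: 0 0 0 1 1 1 2 2 2 2 2
  i=3: 0 0 0 1 1 1 2 3 3 3 3
  i=4: 0 1 1 2 2 2 3 4 4 4 4
  i=5: 0 1 1 2 2 2 3 4 4 4 5
  i=6: 1 2 2 3 3 3 4 5 5 5 6
  i=7: 1 2 2 3 3 3 4 5 6 6 7
  i=8: 1 2 2 3 3 3 4 5 6 7 8
  i=9: 1 2 2 3 3 4 5 6 7 8 9
  i=10: 1 2 2 3 4 5 6 7 8 9 10
  i=11: 1 2 3 4 5 6 7 8 9 10 11

the unique w with this rank table is (4, 7, 8, 2, 11, 1, 9, 10, 6, 5, 3).

Fulton essential set (9 of the 29 Rothe cells):

[(3, 3, 0), (3, 6, 1), (5, 1, 0), (5, 3, 1), (5, 6, 2), (5, 10, 4), (8, 6, 3), (9, 5, 3), (10, 3, 2)]


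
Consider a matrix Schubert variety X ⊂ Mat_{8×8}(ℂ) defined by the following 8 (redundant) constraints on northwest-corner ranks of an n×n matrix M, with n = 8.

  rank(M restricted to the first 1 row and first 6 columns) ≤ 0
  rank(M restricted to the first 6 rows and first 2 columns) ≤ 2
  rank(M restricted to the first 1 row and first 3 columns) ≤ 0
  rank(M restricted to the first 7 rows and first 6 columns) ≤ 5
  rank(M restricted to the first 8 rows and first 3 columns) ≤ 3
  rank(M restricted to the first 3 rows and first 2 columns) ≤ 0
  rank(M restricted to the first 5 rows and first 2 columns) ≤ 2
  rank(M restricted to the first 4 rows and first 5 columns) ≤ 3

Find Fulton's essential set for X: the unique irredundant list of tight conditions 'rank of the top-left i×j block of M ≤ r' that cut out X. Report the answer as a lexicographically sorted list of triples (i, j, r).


Computing R[i][j] = min implied NW-rank bound (n=8, 8 conditions):

  row 1: 0, 0, 0, 0, 0, 0, 1, 1
  row 2: 0, 0, 1, 1, 1, 1, 2, 2
  row 3: 0, 0, 1, 2, 2, 2, 3, 3
  row 4: 1, 1, 2, 3, 3, 3, 4, 4
  row 5: 1, 2, 3, 4, 4, 4, 5, 5
  row 6: 1, 2, 3, 4, 5, 5, 6, 6
  row 7: 1, 2, 3, 4, 5, 5, 6, 7
  row 8: 1, 2, 3, 4, 5, 6, 7, 8

the unique w with this rank table is (7, 3, 4, 1, 2, 5, 8, 6).

|D(w)|=11, |Ess(w)|=3:

[(1, 6, 0), (3, 2, 0), (7, 6, 5)]


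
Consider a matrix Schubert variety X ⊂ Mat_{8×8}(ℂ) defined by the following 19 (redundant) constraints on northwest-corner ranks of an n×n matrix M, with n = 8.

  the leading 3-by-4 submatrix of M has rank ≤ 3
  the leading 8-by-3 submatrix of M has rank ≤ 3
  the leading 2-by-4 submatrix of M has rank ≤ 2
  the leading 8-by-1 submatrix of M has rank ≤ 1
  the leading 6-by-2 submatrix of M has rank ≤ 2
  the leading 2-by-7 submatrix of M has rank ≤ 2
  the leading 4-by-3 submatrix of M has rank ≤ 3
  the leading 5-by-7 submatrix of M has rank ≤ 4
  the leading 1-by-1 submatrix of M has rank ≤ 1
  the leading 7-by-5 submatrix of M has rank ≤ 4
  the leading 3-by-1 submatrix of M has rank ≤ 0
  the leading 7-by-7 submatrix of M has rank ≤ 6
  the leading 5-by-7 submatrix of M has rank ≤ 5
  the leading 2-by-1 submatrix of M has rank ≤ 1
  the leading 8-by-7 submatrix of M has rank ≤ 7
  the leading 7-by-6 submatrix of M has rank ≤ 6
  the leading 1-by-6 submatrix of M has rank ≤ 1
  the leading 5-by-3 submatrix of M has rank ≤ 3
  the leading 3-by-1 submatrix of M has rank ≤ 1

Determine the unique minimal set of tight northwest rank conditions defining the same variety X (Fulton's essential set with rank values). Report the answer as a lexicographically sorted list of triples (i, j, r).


Computing R[i][j] = min implied NW-rank bound (n=8, 19 conditions):

  R[1]: 0, 1, 1, 1, 1, 1, 1, 1
  R[2]: 0, 1, 2, 2, 2, 2, 2, 2
  R[3]: 0, 1, 2, 3, 3, 3, 3, 3
  R[4]: 1, 2, 3, 4, 4, 4, 4, 4
  R[5]: 1, 2, 3, 4, 4, 4, 4, 5
  R[6]: 1, 2, 3, 4, 4, 5, 5, 6
  R[7]: 1, 2, 3, 4, 4, 5, 6, 7
  R[8]: 1, 2, 3, 4, 5, 6, 7, 8

giving w = (2, 3, 4, 1, 8, 6, 7, 5) via Δ²R.

|D(w)|=8, |Ess(w)|=3:

[(3, 1, 0), (5, 7, 4), (7, 5, 4)]


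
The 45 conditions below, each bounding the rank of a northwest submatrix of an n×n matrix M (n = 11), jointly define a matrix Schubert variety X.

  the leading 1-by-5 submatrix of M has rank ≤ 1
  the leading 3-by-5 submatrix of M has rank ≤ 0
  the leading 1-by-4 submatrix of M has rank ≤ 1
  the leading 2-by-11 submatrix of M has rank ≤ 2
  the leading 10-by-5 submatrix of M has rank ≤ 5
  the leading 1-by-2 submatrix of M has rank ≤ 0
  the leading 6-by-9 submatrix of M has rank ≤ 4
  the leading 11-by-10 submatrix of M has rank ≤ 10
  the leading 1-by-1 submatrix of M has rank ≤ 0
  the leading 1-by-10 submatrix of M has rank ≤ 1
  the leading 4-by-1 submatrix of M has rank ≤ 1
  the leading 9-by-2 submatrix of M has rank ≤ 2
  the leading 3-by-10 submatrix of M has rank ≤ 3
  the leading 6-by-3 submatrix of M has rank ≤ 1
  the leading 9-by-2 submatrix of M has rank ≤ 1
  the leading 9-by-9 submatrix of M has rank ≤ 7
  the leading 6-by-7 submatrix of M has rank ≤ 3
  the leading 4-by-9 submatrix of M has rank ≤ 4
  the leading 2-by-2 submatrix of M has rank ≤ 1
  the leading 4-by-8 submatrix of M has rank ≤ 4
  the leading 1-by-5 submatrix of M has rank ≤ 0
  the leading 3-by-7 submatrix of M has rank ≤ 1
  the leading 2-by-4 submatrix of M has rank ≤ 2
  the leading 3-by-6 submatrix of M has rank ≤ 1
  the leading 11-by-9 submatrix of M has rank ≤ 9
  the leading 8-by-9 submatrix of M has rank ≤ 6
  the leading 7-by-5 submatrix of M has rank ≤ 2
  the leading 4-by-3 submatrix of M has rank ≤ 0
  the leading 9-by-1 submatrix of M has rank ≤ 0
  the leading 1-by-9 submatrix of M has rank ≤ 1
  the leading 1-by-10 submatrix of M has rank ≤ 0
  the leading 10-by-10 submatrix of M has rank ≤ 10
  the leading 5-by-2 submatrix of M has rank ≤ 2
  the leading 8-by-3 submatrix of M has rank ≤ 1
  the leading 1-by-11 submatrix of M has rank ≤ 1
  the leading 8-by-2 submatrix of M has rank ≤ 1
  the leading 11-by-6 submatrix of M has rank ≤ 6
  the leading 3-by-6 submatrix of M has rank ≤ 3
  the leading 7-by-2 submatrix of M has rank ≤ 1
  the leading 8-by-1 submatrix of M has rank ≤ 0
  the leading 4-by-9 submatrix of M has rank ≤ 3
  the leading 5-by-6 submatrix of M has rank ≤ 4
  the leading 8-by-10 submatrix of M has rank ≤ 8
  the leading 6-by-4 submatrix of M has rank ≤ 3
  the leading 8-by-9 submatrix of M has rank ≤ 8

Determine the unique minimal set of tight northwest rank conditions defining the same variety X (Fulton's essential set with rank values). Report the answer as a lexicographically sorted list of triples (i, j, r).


Recovering R(i,j) via the rank-extension bound from the 45 conditions:

  i=1: 0 0 0 0 0 0 0 0 0 0 1
  i=2: 0 0 0 0 0 1 1 1 1 1 2
  i=3: 0 0 0 0 0 1 1 2 2 2 3
  i=4: 0 0 0 1 1 2 2 3 3 3 4
  i=5: 0 1 1 2 2 3 3 4 4 4 5
  i=6: 0 1 1 2 2 3 3 4 4 5 6
  i=7: 0 1 1 2 2 3 4 5 5 6 7
  i=8: 0 1 1 2 3 4 5 6 6 7 8
  i=9: 0 1 2 3 4 5 6 7 7 8 9
  i=10: 1 2 3 4 5 6 7 8 8 9 10
  i=11: 1 2 3 4 5 6 7 8 9 10 11

so w = (11, 6, 8, 4, 2, 10, 7, 5, 3, 1, 9).

D(w) has 36 cells with 9 SE-corners; essential set:

[(1, 10, 0), (3, 5, 0), (3, 7, 1), (4, 3, 0), (6, 7, 3), (6, 9, 4), (7, 5, 2), (8, 3, 1), (9, 1, 0)]


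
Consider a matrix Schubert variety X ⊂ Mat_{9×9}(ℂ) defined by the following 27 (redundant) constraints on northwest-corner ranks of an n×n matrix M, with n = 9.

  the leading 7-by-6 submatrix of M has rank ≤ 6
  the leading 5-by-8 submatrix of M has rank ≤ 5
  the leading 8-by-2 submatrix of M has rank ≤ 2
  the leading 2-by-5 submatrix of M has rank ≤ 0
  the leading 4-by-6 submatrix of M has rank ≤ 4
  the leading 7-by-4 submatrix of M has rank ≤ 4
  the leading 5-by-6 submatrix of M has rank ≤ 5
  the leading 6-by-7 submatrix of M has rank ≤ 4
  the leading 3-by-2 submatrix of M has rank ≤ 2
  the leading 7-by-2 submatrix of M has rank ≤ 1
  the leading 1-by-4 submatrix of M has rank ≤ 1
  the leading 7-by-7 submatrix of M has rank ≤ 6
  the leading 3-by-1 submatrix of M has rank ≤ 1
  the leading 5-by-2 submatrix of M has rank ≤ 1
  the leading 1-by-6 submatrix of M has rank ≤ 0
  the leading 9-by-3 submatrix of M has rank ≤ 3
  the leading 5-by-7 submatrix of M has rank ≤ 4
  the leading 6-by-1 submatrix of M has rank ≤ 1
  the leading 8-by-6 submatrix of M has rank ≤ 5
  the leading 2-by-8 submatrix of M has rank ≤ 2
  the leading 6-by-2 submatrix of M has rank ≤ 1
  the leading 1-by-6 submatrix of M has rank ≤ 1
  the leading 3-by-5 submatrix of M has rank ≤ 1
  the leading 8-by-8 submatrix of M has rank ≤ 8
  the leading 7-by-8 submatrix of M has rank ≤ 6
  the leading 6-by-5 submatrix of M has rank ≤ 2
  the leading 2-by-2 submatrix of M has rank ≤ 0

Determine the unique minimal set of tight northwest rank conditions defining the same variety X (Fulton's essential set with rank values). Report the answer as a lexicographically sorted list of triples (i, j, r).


Propagating the 27 rank bounds to every northwest block:

  R[1]: 0  0  0  0  0  0  1  1  1
  R[2]: 0  0  0  0  0  1  2  2  2
  R[3]: 1  1  1  1  1  2  3  3  3
  R[4]: 1  1  2  2  2  3  4  4  4
  R[5]: 1  1  2  2  2  3  4  5  5
  R[6]: 1  1  2  2  2  3  4  5  6
  R[7]: 1  1  2  3  3  4  5  6  7
  R[8]: 1  2  3  4  4  5  6  7  8
  R[9]: 1  2  3  4  5  6  7  8  9

the unique w with this rank table is (7, 6, 1, 3, 8, 9, 4, 2, 5).

ℓ(w)=19; the 4 essential cells (i,j,r):

[(1, 6, 0), (2, 5, 0), (6, 5, 2), (7, 2, 1)]
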